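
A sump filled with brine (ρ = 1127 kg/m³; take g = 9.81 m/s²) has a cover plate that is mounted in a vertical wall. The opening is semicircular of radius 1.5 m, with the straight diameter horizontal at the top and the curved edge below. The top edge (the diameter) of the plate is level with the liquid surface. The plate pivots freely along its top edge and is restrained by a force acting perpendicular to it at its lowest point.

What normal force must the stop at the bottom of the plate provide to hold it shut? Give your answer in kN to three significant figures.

γ = ρg = 1127 × 9.81 / 1000 = 11.05587 kN/m³.
The centroid of a semicircle lies 4r/(3π) = 0.63662 m from the diameter, here below the top edge, so the centroid depth is h_c = 0.63662 m.
A = πr²/2 = π × 1.5²/2 = 3.53429 m².
Resultant F = γ·h_c·A = 11.05587 × 0.63662 × 3.53429 = 24.8757 kN.
I_c = (π/8 − 8/(9π))·r⁴ = 0.109757 × 1.5⁴ = 0.555645 m⁴.
Centre of pressure: y_p = y_c + I_c/(y_c·A) = 0.63662 + 0.555645/(0.63662 × 3.53429) = 0.63662 + 0.246953 = 0.883573 m along the plane.
The resultant acts 0.63662 + 0.246953 = 0.883573 m (along the plate) below the hinge at the top edge, so the moment about the hinge is M = F × 0.883573 = 24.8757 × 0.883573 = 21.9795 kN·m.
A normal force at the bottom, 1.5 m from the hinge, must supply this moment: P = 21.9795/1.5 = 14.653 kN.

P ≈ 14.7 kN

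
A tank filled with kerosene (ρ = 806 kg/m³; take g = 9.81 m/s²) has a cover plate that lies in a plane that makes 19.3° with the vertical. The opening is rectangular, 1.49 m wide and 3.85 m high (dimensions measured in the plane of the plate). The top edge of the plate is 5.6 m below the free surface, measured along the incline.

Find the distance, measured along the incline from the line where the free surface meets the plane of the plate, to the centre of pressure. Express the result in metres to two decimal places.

y_p = 7.69 m

γ = ρg = 806 × 9.81 / 1000 = 7.90686 kN/m³.
The plate makes 19.3° with the vertical, i.e. θ = 90° − 19.3° = 70.7° to the horizontal. Measuring y along the incline from the free-surface line, vertical depth h = y·sinθ with sinθ = 0.943801.
The centroid lies 3.85/2 = 1.925 m below the top edge, so y_c = 5.6 + 1.925 = 7.525 m and h_c = 7.525 × 0.943801 = 7.1021 m.
A = 1.49 × 3.85 = 5.7365 m².
Resultant F = γ·h_c·A = 7.90686 × 7.1021 × 5.7365 = 322.135 kN.
I_c = b·h³/12 = 1.49 × 3.85³/12 = 7.08577 m⁴.
Centre of pressure: y_p = y_c + I_c/(y_c·A) = 7.525 + 7.08577/(7.525 × 5.7365) = 7.525 + 0.164147 = 7.68915 m along the plane.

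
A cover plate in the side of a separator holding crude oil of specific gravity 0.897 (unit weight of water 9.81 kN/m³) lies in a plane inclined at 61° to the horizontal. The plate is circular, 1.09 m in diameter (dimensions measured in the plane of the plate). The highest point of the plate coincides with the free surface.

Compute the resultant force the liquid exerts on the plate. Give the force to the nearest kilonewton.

F ≈ 4 kN

γ = 0.897 × 9.81 = 8.79957 kN/m³.
Let θ = 61° be the plate's angle to the horizontal; measure y along the incline from where the plane meets the free surface. Vertical depth h = y·sinθ with sinθ = 0.874620.
The centroid is at the centre, 0.545 m below the top of the plate, so y_c = 0.545 m and h_c = 0.545 × 0.874620 = 0.476668 m.
A = π(0.545)² = 0.933132 m².
Resultant F = γ·h_c·A = 8.79957 × 0.476668 × 0.933132 = 3.914 kN.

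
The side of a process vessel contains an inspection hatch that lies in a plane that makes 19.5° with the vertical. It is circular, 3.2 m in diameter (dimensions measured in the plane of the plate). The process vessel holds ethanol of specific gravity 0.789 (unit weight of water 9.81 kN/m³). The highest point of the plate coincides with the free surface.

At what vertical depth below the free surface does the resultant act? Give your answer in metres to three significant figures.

h_p = 1.89 m

γ = 0.789 × 9.81 = 7.74009 kN/m³.
The plate makes 19.5° with the vertical, i.e. θ = 90° − 19.5° = 70.5° to the horizontal. Measuring y along the incline from the free-surface line, vertical depth h = y·sinθ with sinθ = 0.942641.
The centroid is at the centre, 1.6 m below the top of the plate, so y_c = 1.6 m and h_c = 1.6 × 0.942641 = 1.50823 m.
A = π(1.6)² = 8.04248 m².
Resultant F = γ·h_c·A = 7.74009 × 1.50823 × 8.04248 = 93.8866 kN.
I_c = πr⁴/4 = π × 1.6⁴/4 = 5.14719 m⁴.
Centre of pressure: y_p = y_c + I_c/(y_c·A) = 1.6 + 5.14719/(1.6 × 8.04248) = 1.6 + 0.4 = 2 m along the plane.
Vertically, h_p = y_p·sinθ = 2 × 0.942641 = 1.88528 m.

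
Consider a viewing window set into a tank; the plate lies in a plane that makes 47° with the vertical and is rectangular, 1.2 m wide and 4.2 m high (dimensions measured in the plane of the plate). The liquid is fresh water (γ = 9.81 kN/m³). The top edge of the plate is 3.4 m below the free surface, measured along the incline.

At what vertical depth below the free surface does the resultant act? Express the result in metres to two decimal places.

γ = 9.81 kN/m³.
The plate makes 47° with the vertical, i.e. θ = 90° − 47° = 43° to the horizontal. Measuring y along the incline from the free-surface line, vertical depth h = y·sinθ with sinθ = 0.681998.
The centroid lies 4.2/2 = 2.1 m below the top edge, so y_c = 3.4 + 2.1 = 5.5 m and h_c = 5.5 × 0.681998 = 3.75099 m.
A = 1.2 × 4.2 = 5.04 m².
Resultant F = γ·h_c·A = 9.81 × 3.75099 × 5.04 = 185.458 kN.
I_c = b·h³/12 = 1.2 × 4.2³/12 = 7.4088 m⁴.
Centre of pressure: y_p = y_c + I_c/(y_c·A) = 5.5 + 7.4088/(5.5 × 5.04) = 5.5 + 0.267273 = 5.76727 m along the plane.
Vertically, h_p = y_p·sinθ = 5.76727 × 0.681998 = 3.93327 m.

h_p = 3.93 m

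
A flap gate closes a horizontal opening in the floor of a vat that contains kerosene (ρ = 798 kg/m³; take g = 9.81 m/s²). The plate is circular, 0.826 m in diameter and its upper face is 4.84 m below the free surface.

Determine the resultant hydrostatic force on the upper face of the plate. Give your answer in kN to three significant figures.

F ≈ 20.3 kN

γ = ρg = 798 × 9.81 / 1000 = 7.82838 kN/m³.
The plate is horizontal, so pressure is uniform at p = γ·h = 7.82838 × 4.84 = 37.8894 kN/m².
A = π(0.413)² = 0.535858 m².
F = p·A = 37.8894 × 0.535858 = 20.3033 kN.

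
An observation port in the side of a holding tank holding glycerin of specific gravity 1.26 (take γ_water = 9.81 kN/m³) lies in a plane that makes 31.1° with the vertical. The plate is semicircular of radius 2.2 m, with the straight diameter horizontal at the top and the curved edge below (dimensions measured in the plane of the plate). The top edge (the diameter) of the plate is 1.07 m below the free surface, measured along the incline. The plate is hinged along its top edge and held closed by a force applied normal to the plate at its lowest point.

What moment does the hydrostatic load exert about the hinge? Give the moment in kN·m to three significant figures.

γ = 1.26 × 9.81 = 12.3606 kN/m³.
The plate makes 31.1° with the vertical, i.e. θ = 90° − 31.1° = 58.9° to the horizontal. Measuring y along the incline from the free-surface line, vertical depth h = y·sinθ with sinθ = 0.856267.
The centroid of a semicircle lies 4r/(3π) = 0.933709 m from the diameter, here below the top edge, so y_c = 1.07 + 0.933709 = 2.00371 m and h_c = 2.00371 × 0.856267 = 1.71571 m.
A = πr²/2 = π × 2.2²/2 = 7.60265 m².
Resultant F = γ·h_c·A = 12.3606 × 1.71571 × 7.60265 = 161.231 kN.
I_c = (π/8 − 8/(9π))·r⁴ = 0.109757 × 2.2⁴ = 2.57112 m⁴.
Centre of pressure: y_p = y_c + I_c/(y_c·A) = 2.00371 + 2.57112/(2.00371 × 7.60265) = 2.00371 + 0.168781 = 2.17249 m along the plane.
The resultant acts 0.933709 + 0.168781 = 1.10249 m (along the plate) below the hinge at the top edge, so the moment about the hinge is M = F × 1.10249 = 161.231 × 1.10249 = 177.756 kN·m.

M ≈ 178 kN·m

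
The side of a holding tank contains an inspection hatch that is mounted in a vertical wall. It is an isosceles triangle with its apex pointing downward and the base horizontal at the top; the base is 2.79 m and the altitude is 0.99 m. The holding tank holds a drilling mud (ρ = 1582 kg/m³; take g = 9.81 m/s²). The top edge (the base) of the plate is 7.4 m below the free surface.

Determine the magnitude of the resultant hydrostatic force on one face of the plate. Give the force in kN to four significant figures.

γ = ρg = 1582 × 9.81 / 1000 = 15.51942 kN/m³.
With the apex down, the centroid sits h/3 = 0.99/3 = 0.33 m below the base (the top edge), so the centroid depth is h_c = 7.4 + 0.33 = 7.73 m.
A = ½ × 2.79 × 0.99 = 1.38105 m².
Resultant F = γ·h_c·A = 15.51942 × 7.73 × 1.38105 = 165.678 kN.

F ≈ 165.7 kN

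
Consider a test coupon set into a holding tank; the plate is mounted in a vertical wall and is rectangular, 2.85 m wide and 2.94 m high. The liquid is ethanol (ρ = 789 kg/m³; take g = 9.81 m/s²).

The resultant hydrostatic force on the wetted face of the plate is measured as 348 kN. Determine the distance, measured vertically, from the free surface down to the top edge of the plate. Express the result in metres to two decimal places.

d_top ≈ 3.90 m

γ = ρg = 789 × 9.81 / 1000 = 7.74009 kN/m³.
A = 2.85 × 2.94 = 8.379 m².
From F = γ·h_c·A, the centroid depth is h_c = 348/(7.74009 × 8.379) = 5.36588 m.
The centroid lies 2.94/2 = 1.47 m below the top edge, so the top edge sits at h_top = 5.36588 − 1.47 = 3.89588 m below the surface.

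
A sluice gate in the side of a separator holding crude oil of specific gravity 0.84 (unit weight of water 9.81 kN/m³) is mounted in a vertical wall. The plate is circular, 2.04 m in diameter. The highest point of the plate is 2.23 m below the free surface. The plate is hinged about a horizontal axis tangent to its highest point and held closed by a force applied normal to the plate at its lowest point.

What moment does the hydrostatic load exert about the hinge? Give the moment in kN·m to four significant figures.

γ = 0.84 × 9.81 = 8.2404 kN/m³.
The centroid is at the centre, 1.02 m below the top of the plate, so the centroid depth is h_c = 2.23 + 1.02 = 3.25 m.
A = π(1.02)² = 3.26851 m².
Resultant F = γ·h_c·A = 8.2404 × 3.25 × 3.26851 = 87.5349 kN.
I_c = πr⁴/4 = π × 1.02⁴/4 = 0.85014 m⁴.
Centre of pressure: y_p = y_c + I_c/(y_c·A) = 3.25 + 0.85014/(3.25 × 3.26851) = 3.25 + 0.0800308 = 3.33003 m along the plane.
The resultant acts 1.02 + 0.0800308 = 1.10003 m (along the plate) below the hinge at the top edge, so the moment about the hinge is M = F × 1.10003 = 87.5349 × 1.10003 = 96.291 kN·m.

M ≈ 96.29 kN·m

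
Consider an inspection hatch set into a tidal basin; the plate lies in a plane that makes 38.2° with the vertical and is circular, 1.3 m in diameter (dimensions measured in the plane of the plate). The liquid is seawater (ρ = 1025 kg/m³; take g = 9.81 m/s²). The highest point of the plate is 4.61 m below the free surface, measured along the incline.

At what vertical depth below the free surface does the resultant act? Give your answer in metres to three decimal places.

h_p = 4.149 m

γ = ρg = 1025 × 9.81 / 1000 = 10.05525 kN/m³.
The plate makes 38.2° with the vertical, i.e. θ = 90° − 38.2° = 51.8° to the horizontal. Measuring y along the incline from the free-surface line, vertical depth h = y·sinθ with sinθ = 0.785857.
The centroid is at the centre, 0.65 m below the top of the plate, so y_c = 4.61 + 0.65 = 5.26 m and h_c = 5.26 × 0.785857 = 4.13361 m.
A = π(0.65)² = 1.32732 m².
Resultant F = γ·h_c·A = 10.05525 × 4.13361 × 1.32732 = 55.1694 kN.
I_c = πr⁴/4 = π × 0.65⁴/4 = 0.140198 m⁴.
Centre of pressure: y_p = y_c + I_c/(y_c·A) = 5.26 + 0.140198/(5.26 × 1.32732) = 5.26 + 0.0200808 = 5.28008 m along the plane.
Vertically, h_p = y_p·sinθ = 5.28008 × 0.785857 = 4.14939 m.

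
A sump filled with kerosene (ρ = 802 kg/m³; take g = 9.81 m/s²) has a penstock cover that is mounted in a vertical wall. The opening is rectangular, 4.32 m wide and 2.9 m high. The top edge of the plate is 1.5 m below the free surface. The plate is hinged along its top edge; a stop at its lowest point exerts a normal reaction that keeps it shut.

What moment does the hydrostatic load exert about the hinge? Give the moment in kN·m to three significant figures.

γ = ρg = 802 × 9.81 / 1000 = 7.86762 kN/m³.
The centroid lies 2.9/2 = 1.45 m below the top edge, so the centroid depth is h_c = 1.5 + 1.45 = 2.95 m.
A = 4.32 × 2.9 = 12.528 m².
Resultant F = γ·h_c·A = 7.86762 × 2.95 × 12.528 = 290.768 kN.
I_c = b·h³/12 = 4.32 × 2.9³/12 = 8.78004 m⁴.
Centre of pressure: y_p = y_c + I_c/(y_c·A) = 2.95 + 8.78004/(2.95 × 12.528) = 2.95 + 0.237571 = 3.18757 m along the plane.
The resultant acts 1.45 + 0.237571 = 1.68757 m (along the plate) below the hinge at the top edge, so the moment about the hinge is M = F × 1.68757 = 290.768 × 1.68757 = 490.691 kN·m.

M ≈ 491 kN·m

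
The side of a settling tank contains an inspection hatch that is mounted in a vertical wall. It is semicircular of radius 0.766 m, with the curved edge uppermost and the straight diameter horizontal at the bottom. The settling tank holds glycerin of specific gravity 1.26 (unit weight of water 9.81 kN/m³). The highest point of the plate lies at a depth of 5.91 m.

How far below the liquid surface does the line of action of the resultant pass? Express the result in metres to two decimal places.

h_p = 6.36 m

γ = 1.26 × 9.81 = 12.3606 kN/m³.
The centroid lies 4r/(3π) = 0.3251 m above the diameter, so r − 4r/(3π) = 0.766 − 0.3251 = 0.4409 m below the topmost point, so the centroid depth is h_c = 5.91 + 0.4409 = 6.3509 m.
A = πr²/2 = π × 0.766²/2 = 0.921674 m².
Resultant F = γ·h_c·A = 12.3606 × 6.3509 × 0.921674 = 72.3523 kN.
I_c = (π/8 − 8/(9π))·r⁴ = 0.109757 × 0.766⁴ = 0.0377874 m⁴.
Centre of pressure: y_p = y_c + I_c/(y_c·A) = 6.3509 + 0.0377874/(6.3509 × 0.921674) = 6.3509 + 0.00645557 = 6.35736 m along the plane.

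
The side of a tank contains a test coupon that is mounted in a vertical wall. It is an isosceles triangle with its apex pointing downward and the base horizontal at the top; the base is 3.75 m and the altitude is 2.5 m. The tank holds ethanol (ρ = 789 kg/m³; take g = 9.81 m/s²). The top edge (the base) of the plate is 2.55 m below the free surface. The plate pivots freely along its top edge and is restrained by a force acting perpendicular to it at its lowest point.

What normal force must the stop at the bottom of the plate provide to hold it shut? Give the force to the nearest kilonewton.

P ≈ 46 kN

γ = ρg = 789 × 9.81 / 1000 = 7.74009 kN/m³.
With the apex down, the centroid sits h/3 = 2.5/3 = 0.833333 m below the base (the top edge), so the centroid depth is h_c = 2.55 + 0.833333 = 3.38333 m.
A = ½ × 3.75 × 2.5 = 4.6875 m².
Resultant F = γ·h_c·A = 7.74009 × 3.38333 × 4.6875 = 122.753 kN.
I_c = b·h³/36 = 3.75 × 2.5³/36 = 1.6276 m⁴.
Centre of pressure: y_p = y_c + I_c/(y_c·A) = 3.38333 + 1.6276/(3.38333 × 4.6875) = 3.38333 + 0.102627 = 3.48596 m along the plane.
The resultant acts 0.833333 + 0.102627 = 0.93596 m (along the plate) below the hinge at the top edge, so the moment about the hinge is M = F × 0.93596 = 122.753 × 0.93596 = 114.892 kN·m.
A normal force at the bottom, 2.5 m from the hinge, must supply this moment: P = 114.892/2.5 = 45.9568 kN.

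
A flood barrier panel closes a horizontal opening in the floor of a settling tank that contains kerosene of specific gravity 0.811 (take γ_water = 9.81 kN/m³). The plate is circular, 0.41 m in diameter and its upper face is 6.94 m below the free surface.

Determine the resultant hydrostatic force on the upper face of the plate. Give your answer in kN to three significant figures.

F ≈ 7.29 kN

γ = 0.811 × 9.81 = 7.95591 kN/m³.
The plate is horizontal, so pressure is uniform at p = γ·h = 7.95591 × 6.94 = 55.214 kN/m².
A = π(0.205)² = 0.132025 m².
F = p·A = 55.214 × 0.132025 = 7.28963 kN.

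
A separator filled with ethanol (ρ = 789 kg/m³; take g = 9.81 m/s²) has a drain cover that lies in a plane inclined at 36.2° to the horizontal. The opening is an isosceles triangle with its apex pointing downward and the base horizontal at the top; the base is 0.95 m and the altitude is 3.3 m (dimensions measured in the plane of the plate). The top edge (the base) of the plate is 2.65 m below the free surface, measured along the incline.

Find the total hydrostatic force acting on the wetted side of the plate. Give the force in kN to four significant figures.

F ≈ 26.87 kN

γ = ρg = 789 × 9.81 / 1000 = 7.74009 kN/m³.
Let θ = 36.2° be the plate's angle to the horizontal; measure y along the incline from where the plane meets the free surface. Vertical depth h = y·sinθ with sinθ = 0.590606.
With the apex down, the centroid sits h/3 = 3.3/3 = 1.1 m below the base (the top edge), so y_c = 2.65 + 1.1 = 3.75 m and h_c = 3.75 × 0.590606 = 2.21477 m.
A = ½ × 0.95 × 3.3 = 1.5675 m².
Resultant F = γ·h_c·A = 7.74009 × 2.21477 × 1.5675 = 26.8709 kN.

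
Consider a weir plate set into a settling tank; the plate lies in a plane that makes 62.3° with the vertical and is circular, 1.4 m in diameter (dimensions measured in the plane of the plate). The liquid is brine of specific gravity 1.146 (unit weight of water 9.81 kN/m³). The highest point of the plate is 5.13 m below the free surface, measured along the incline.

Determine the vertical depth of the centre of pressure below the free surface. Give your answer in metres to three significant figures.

h_p = 2.72 m

γ = 1.146 × 9.81 = 11.24226 kN/m³.
The plate makes 62.3° with the vertical, i.e. θ = 90° − 62.3° = 27.7° to the horizontal. Measuring y along the incline from the free-surface line, vertical depth h = y·sinθ with sinθ = 0.464842.
The centroid is at the centre, 0.7 m below the top of the plate, so y_c = 5.13 + 0.7 = 5.83 m and h_c = 5.83 × 0.464842 = 2.71003 m.
A = π(0.7)² = 1.53938 m².
Resultant F = γ·h_c·A = 11.24226 × 2.71003 × 1.53938 = 46.9001 kN.
I_c = πr⁴/4 = π × 0.7⁴/4 = 0.188574 m⁴.
Centre of pressure: y_p = y_c + I_c/(y_c·A) = 5.83 + 0.188574/(5.83 × 1.53938) = 5.83 + 0.021012 = 5.85101 m along the plane.
Vertically, h_p = y_p·sinθ = 5.85101 × 0.464842 = 2.7198 m.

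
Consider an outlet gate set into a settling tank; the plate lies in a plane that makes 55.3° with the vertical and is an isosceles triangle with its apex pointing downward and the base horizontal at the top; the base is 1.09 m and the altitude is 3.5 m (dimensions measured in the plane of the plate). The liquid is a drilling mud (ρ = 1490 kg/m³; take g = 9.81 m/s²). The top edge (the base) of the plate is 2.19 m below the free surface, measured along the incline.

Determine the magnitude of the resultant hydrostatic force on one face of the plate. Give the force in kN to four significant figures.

γ = ρg = 1490 × 9.81 / 1000 = 14.6169 kN/m³.
The plate makes 55.3° with the vertical, i.e. θ = 90° − 55.3° = 34.7° to the horizontal. Measuring y along the incline from the free-surface line, vertical depth h = y·sinθ with sinθ = 0.569280.
With the apex down, the centroid sits h/3 = 3.5/3 = 1.16667 m below the base (the top edge), so y_c = 2.19 + 1.16667 = 3.35667 m and h_c = 3.35667 × 0.569280 = 1.91089 m.
A = ½ × 1.09 × 3.5 = 1.9075 m².
Resultant F = γ·h_c·A = 14.6169 × 1.91089 × 1.9075 = 53.2789 kN.

F ≈ 53.28 kN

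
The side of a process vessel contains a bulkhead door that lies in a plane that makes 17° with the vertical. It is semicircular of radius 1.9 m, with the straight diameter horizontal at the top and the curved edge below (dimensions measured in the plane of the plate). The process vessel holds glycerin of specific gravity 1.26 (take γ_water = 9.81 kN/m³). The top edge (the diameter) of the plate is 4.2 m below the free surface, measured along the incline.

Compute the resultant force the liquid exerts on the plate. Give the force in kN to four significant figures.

F ≈ 335.6 kN

γ = 1.26 × 9.81 = 12.3606 kN/m³.
The plate makes 17° with the vertical, i.e. θ = 90° − 17° = 73° to the horizontal. Measuring y along the incline from the free-surface line, vertical depth h = y·sinθ with sinθ = 0.956305.
The centroid of a semicircle lies 4r/(3π) = 0.806385 m from the diameter, here below the top edge, so y_c = 4.2 + 0.806385 = 5.00638 m and h_c = 5.00638 × 0.956305 = 4.78763 m.
A = πr²/2 = π × 1.9²/2 = 5.67057 m².
Resultant F = γ·h_c·A = 12.3606 × 4.78763 × 5.67057 = 335.573 kN.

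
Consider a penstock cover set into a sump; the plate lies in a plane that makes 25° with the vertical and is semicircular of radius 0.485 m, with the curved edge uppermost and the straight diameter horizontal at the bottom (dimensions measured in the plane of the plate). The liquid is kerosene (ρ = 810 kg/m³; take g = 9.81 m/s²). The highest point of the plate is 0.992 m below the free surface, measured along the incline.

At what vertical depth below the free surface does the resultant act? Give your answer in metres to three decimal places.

γ = ρg = 810 × 9.81 / 1000 = 7.9461 kN/m³.
The plate makes 25° with the vertical, i.e. θ = 90° − 25° = 65° to the horizontal. Measuring y along the incline from the free-surface line, vertical depth h = y·sinθ with sinθ = 0.906308.
The centroid lies 4r/(3π) = 0.20584 m above the diameter, so r − 4r/(3π) = 0.485 − 0.20584 = 0.27916 m below the topmost point, so y_c = 0.992 + 0.27916 = 1.27116 m and h_c = 1.27116 × 0.906308 = 1.15206 m.
A = πr²/2 = π × 0.485²/2 = 0.369491 m².
Resultant F = γ·h_c·A = 7.9461 × 1.15206 × 0.369491 = 3.38246 kN.
I_c = (π/8 − 8/(9π))·r⁴ = 0.109757 × 0.485⁴ = 0.00607294 m⁴.
Centre of pressure: y_p = y_c + I_c/(y_c·A) = 1.27116 + 0.00607294/(1.27116 × 0.369491) = 1.27116 + 0.0129299 = 1.28409 m along the plane.
Vertically, h_p = y_p·sinθ = 1.28409 × 0.906308 = 1.16378 m.

h_p = 1.164 m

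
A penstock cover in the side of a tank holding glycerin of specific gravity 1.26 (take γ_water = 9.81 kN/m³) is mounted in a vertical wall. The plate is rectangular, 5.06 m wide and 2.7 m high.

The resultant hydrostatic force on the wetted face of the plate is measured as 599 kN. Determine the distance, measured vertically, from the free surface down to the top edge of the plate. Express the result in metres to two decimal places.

d_top ≈ 2.20 m

γ = 1.26 × 9.81 = 12.3606 kN/m³.
A = 5.06 × 2.7 = 13.662 m².
From F = γ·h_c·A, the centroid depth is h_c = 599/(12.3606 × 13.662) = 3.5471 m.
The centroid lies 2.7/2 = 1.35 m below the top edge, so the top edge sits at h_top = 3.5471 − 1.35 = 2.1971 m below the surface.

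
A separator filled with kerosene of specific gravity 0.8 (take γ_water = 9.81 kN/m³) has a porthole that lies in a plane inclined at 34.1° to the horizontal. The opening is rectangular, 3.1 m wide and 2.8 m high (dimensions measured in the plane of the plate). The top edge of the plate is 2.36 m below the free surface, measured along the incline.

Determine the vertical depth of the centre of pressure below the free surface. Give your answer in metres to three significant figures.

h_p = 2.21 m

γ = 0.8 × 9.81 = 7.848 kN/m³.
Let θ = 34.1° be the plate's angle to the horizontal; measure y along the incline from where the plane meets the free surface. Vertical depth h = y·sinθ with sinθ = 0.560639.
The centroid lies 2.8/2 = 1.4 m below the top edge, so y_c = 2.36 + 1.4 = 3.76 m and h_c = 3.76 × 0.560639 = 2.108 m.
A = 3.1 × 2.8 = 8.68 m².
Resultant F = γ·h_c·A = 7.848 × 2.108 × 8.68 = 143.598 kN.
I_c = b·h³/12 = 3.1 × 2.8³/12 = 5.67093 m⁴.
Centre of pressure: y_p = y_c + I_c/(y_c·A) = 3.76 + 5.67093/(3.76 × 8.68) = 3.76 + 0.173759 = 3.93376 m along the plane.
Vertically, h_p = y_p·sinθ = 3.93376 × 0.560639 = 2.20542 m.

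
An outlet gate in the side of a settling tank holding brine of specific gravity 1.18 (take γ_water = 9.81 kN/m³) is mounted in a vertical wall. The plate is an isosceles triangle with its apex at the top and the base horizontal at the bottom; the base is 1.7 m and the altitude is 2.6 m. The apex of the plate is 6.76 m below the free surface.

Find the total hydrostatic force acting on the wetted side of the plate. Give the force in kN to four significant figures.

F ≈ 217.3 kN

γ = 1.18 × 9.81 = 11.5758 kN/m³.
With the apex up, the centroid sits 2h/3 = 2 × 2.6/3 = 1.73333 m below the apex, so the centroid depth is h_c = 6.76 + 1.73333 = 8.49333 m.
A = ½ × 1.7 × 2.6 = 2.21 m².
Resultant F = γ·h_c·A = 11.5758 × 8.49333 × 2.21 = 217.281 kN.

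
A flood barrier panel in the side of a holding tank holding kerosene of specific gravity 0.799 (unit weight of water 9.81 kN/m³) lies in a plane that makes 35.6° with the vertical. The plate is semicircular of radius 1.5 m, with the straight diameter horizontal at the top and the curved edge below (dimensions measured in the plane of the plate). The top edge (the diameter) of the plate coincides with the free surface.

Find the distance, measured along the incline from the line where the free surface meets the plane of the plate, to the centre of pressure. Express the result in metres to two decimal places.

y_p = 0.88 m

γ = 0.799 × 9.81 = 7.83819 kN/m³.
The plate makes 35.6° with the vertical, i.e. θ = 90° − 35.6° = 54.4° to the horizontal. Measuring y along the incline from the free-surface line, vertical depth h = y·sinθ with sinθ = 0.813101.
The centroid of a semicircle lies 4r/(3π) = 0.63662 m from the diameter, here below the top edge, so y_c = 0.63662 m and h_c = 0.63662 × 0.813101 = 0.517636 m.
A = πr²/2 = π × 1.5²/2 = 3.53429 m².
Resultant F = γ·h_c·A = 7.83819 × 0.517636 × 3.53429 = 14.3398 kN.
I_c = (π/8 − 8/(9π))·r⁴ = 0.109757 × 1.5⁴ = 0.555645 m⁴.
Centre of pressure: y_p = y_c + I_c/(y_c·A) = 0.63662 + 0.555645/(0.63662 × 3.53429) = 0.63662 + 0.246953 = 0.883573 m along the plane.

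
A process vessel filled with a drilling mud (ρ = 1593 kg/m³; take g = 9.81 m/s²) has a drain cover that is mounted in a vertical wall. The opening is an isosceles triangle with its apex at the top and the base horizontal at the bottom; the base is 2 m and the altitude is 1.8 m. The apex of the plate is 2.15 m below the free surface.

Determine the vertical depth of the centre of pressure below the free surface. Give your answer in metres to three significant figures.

γ = ρg = 1593 × 9.81 / 1000 = 15.62733 kN/m³.
With the apex up, the centroid sits 2h/3 = 2 × 1.8/3 = 1.2 m below the apex, so the centroid depth is h_c = 2.15 + 1.2 = 3.35 m.
A = ½ × 2 × 1.8 = 1.8 m².
Resultant F = γ·h_c·A = 15.62733 × 3.35 × 1.8 = 94.2328 kN.
I_c = b·h³/36 = 2 × 1.8³/36 = 0.324 m⁴.
Centre of pressure: y_p = y_c + I_c/(y_c·A) = 3.35 + 0.324/(3.35 × 1.8) = 3.35 + 0.0537313 = 3.40373 m along the plane.

h_p = 3.40 m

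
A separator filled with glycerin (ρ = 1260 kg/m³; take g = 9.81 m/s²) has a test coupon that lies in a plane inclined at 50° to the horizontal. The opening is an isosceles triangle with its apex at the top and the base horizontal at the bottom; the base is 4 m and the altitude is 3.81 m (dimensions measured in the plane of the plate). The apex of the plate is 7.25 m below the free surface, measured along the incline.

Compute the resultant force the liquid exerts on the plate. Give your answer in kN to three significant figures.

F ≈ 706 kN

γ = ρg = 1260 × 9.81 / 1000 = 12.3606 kN/m³.
Let θ = 50° be the plate's angle to the horizontal; measure y along the incline from where the plane meets the free surface. Vertical depth h = y·sinθ with sinθ = 0.766044.
With the apex up, the centroid sits 2h/3 = 2 × 3.81/3 = 2.54 m below the apex, so y_c = 7.25 + 2.54 = 9.79 m and h_c = 9.79 × 0.766044 = 7.49957 m.
A = ½ × 4 × 3.81 = 7.62 m².
Resultant F = γ·h_c·A = 12.3606 × 7.49957 × 7.62 = 706.368 kN.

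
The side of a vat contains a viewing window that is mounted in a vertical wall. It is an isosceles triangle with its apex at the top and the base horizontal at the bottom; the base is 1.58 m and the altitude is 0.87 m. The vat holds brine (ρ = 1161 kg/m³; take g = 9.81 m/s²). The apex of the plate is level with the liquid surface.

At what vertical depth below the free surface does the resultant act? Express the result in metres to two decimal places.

γ = ρg = 1161 × 9.81 / 1000 = 11.38941 kN/m³.
With the apex up, the centroid sits 2h/3 = 2 × 0.87/3 = 0.58 m below the apex, so the centroid depth is h_c = 0.58 m.
A = ½ × 1.58 × 0.87 = 0.6873 m².
Resultant F = γ·h_c·A = 11.38941 × 0.58 × 0.6873 = 4.54021 kN.
I_c = b·h³/36 = 1.58 × 0.87³/36 = 0.028901 m⁴.
Centre of pressure: y_p = y_c + I_c/(y_c·A) = 0.58 + 0.028901/(0.58 × 0.6873) = 0.58 + 0.0725001 = 0.6525 m along the plane.

h_p = 0.65 m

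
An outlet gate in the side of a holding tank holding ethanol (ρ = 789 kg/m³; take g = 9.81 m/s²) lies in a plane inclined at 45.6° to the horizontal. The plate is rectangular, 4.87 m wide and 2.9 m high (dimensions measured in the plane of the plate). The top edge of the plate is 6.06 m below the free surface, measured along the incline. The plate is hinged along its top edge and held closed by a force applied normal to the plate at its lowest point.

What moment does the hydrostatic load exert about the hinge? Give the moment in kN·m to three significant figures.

M ≈ 905 kN·m

γ = ρg = 789 × 9.81 / 1000 = 7.74009 kN/m³.
Let θ = 45.6° be the plate's angle to the horizontal; measure y along the incline from where the plane meets the free surface. Vertical depth h = y·sinθ with sinθ = 0.714473.
The centroid lies 2.9/2 = 1.45 m below the top edge, so y_c = 6.06 + 1.45 = 7.51 m and h_c = 7.51 × 0.714473 = 5.36569 m.
A = 4.87 × 2.9 = 14.123 m².
Resultant F = γ·h_c·A = 7.74009 × 5.36569 × 14.123 = 586.541 kN.
I_c = b·h³/12 = 4.87 × 2.9³/12 = 9.89787 m⁴.
Centre of pressure: y_p = y_c + I_c/(y_c·A) = 7.51 + 9.89787/(7.51 × 14.123) = 7.51 + 0.09332 = 7.60332 m along the plane.
The resultant acts 1.45 + 0.09332 = 1.54332 m (along the plate) below the hinge at the top edge, so the moment about the hinge is M = F × 1.54332 = 586.541 × 1.54332 = 905.22 kN·m.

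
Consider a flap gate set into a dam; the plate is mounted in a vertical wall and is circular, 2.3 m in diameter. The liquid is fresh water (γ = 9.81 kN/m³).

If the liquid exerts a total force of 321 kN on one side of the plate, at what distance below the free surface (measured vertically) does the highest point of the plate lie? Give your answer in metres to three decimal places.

d_top ≈ 6.726 m

γ = 9.81 kN/m³.
A = π(1.15)² = 4.15476 m².
From F = γ·h_c·A, the centroid depth is h_c = 321/(9.81 × 4.15476) = 7.87572 m.
The centroid is at the centre, 1.15 m below the top of the plate, so the highest point sits at h_top = 7.87572 − 1.15 = 6.72572 m below the surface.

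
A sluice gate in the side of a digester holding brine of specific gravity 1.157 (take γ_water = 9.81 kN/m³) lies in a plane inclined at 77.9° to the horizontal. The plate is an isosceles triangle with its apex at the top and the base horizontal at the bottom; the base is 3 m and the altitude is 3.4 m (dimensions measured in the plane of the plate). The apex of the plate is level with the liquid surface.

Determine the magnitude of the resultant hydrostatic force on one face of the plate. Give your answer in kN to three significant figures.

F ≈ 128 kN

γ = 1.157 × 9.81 = 11.35017 kN/m³.
Let θ = 77.9° be the plate's angle to the horizontal; measure y along the incline from where the plane meets the free surface. Vertical depth h = y·sinθ with sinθ = 0.977783.
With the apex up, the centroid sits 2h/3 = 2 × 3.4/3 = 2.26667 m below the apex, so y_c = 2.26667 m and h_c = 2.26667 × 0.977783 = 2.21631 m.
A = ½ × 3 × 3.4 = 5.1 m².
Resultant F = γ·h_c·A = 11.35017 × 2.21631 × 5.1 = 128.293 kN.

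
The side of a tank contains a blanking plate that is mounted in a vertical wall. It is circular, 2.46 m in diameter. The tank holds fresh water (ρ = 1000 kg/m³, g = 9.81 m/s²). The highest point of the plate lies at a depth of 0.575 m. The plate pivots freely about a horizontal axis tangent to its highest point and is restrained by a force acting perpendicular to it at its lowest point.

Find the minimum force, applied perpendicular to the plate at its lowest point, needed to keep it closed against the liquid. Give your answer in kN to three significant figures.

P ≈ 49.2 kN

γ = ρg = 1000 × 9.81 = 9810 N/m³ = 9.81 kN/m³.
The centroid is at the centre, 1.23 m below the top of the plate, so the centroid depth is h_c = 0.575 + 1.23 = 1.805 m.
A = π(1.23)² = 4.75292 m².
Resultant F = γ·h_c·A = 9.81 × 1.805 × 4.75292 = 84.1602 kN.
I_c = πr⁴/4 = π × 1.23⁴/4 = 1.79767 m⁴.
Centre of pressure: y_p = y_c + I_c/(y_c·A) = 1.805 + 1.79767/(1.805 × 4.75292) = 1.805 + 0.209543 = 2.01454 m along the plane.
The resultant acts 1.23 + 0.209543 = 1.43954 m (along the plate) below the hinge at the top edge, so the moment about the hinge is M = F × 1.43954 = 84.1602 × 1.43954 = 121.152 kN·m.
A normal force at the bottom, 2.46 m from the hinge, must supply this moment: P = 121.152/2.46 = 49.2488 kN.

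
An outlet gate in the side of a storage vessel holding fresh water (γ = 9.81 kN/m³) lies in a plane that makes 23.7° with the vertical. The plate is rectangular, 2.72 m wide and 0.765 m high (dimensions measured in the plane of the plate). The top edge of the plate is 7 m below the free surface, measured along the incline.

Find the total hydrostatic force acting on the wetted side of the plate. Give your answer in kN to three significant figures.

γ = 9.81 kN/m³.
The plate makes 23.7° with the vertical, i.e. θ = 90° − 23.7° = 66.3° to the horizontal. Measuring y along the incline from the free-surface line, vertical depth h = y·sinθ with sinθ = 0.915663.
The centroid lies 0.765/2 = 0.3825 m below the top edge, so y_c = 7 + 0.3825 = 7.3825 m and h_c = 7.3825 × 0.915663 = 6.75988 m.
A = 2.72 × 0.765 = 2.0808 m².
Resultant F = γ·h_c·A = 9.81 × 6.75988 × 2.0808 = 137.987 kN.

F ≈ 138 kN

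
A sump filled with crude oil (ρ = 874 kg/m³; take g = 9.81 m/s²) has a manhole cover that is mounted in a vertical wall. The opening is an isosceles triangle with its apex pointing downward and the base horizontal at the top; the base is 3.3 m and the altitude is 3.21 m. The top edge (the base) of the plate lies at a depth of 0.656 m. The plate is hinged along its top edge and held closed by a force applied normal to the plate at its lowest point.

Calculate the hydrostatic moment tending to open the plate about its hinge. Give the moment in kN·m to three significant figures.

M ≈ 110 kN·m

γ = ρg = 874 × 9.81 / 1000 = 8.57394 kN/m³.
With the apex down, the centroid sits h/3 = 3.21/3 = 1.07 m below the base (the top edge), so the centroid depth is h_c = 0.656 + 1.07 = 1.726 m.
A = ½ × 3.3 × 3.21 = 5.2965 m².
Resultant F = γ·h_c·A = 8.57394 × 1.726 × 5.2965 = 78.3809 kN.
I_c = b·h³/36 = 3.3 × 3.21³/36 = 3.03198 m⁴.
Centre of pressure: y_p = y_c + I_c/(y_c·A) = 1.726 + 3.03198/(1.726 × 5.2965) = 1.726 + 0.331663 = 2.05766 m along the plane.
The resultant acts 1.07 + 0.331663 = 1.40166 m (along the plate) below the hinge at the top edge, so the moment about the hinge is M = F × 1.40166 = 78.3809 × 1.40166 = 109.863 kN·m.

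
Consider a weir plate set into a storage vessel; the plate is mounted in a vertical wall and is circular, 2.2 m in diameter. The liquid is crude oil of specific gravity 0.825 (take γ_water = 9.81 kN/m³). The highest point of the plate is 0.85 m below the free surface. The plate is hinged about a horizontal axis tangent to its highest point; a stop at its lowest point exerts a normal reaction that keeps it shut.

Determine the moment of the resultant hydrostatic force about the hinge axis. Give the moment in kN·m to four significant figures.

γ = 0.825 × 9.81 = 8.09325 kN/m³.
The centroid is at the centre, 1.1 m below the top of the plate, so the centroid depth is h_c = 0.85 + 1.1 = 1.95 m.
A = π(1.1)² = 3.80133 m².
Resultant F = γ·h_c·A = 8.09325 × 1.95 × 3.80133 = 59.992 kN.
I_c = πr⁴/4 = π × 1.1⁴/4 = 1.1499 m⁴.
Centre of pressure: y_p = y_c + I_c/(y_c·A) = 1.95 + 1.1499/(1.95 × 3.80133) = 1.95 + 0.155128 = 2.10513 m along the plane.
The resultant acts 1.1 + 0.155128 = 1.25513 m (along the plate) below the hinge at the top edge, so the moment about the hinge is M = F × 1.25513 = 59.992 × 1.25513 = 75.2978 kN·m.

M ≈ 75.30 kN·m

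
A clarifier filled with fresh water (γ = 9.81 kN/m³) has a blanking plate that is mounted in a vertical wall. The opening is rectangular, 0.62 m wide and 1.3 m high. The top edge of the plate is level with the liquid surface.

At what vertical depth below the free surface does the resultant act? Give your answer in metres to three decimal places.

h_p = 0.867 m

γ = 9.81 kN/m³.
The centroid lies 1.3/2 = 0.65 m below the top edge, so the centroid depth is h_c = 0.65 m.
A = 0.62 × 1.3 = 0.806 m².
Resultant F = γ·h_c·A = 9.81 × 0.65 × 0.806 = 5.13946 kN.
I_c = b·h³/12 = 0.62 × 1.3³/12 = 0.113512 m⁴.
Centre of pressure: y_p = y_c + I_c/(y_c·A) = 0.65 + 0.113512/(0.65 × 0.806) = 0.65 + 0.216667 = 0.866667 m along the plane.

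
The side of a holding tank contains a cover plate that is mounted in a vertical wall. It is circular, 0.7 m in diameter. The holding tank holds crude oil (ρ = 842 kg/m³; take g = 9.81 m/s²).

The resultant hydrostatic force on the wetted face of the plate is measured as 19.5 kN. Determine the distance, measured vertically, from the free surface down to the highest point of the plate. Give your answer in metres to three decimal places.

d_top ≈ 5.784 m

γ = ρg = 842 × 9.81 / 1000 = 8.26002 kN/m³.
A = π(0.35)² = 0.384845 m².
From F = γ·h_c·A, the centroid depth is h_c = 19.5/(8.26002 × 0.384845) = 6.13434 m.
The centroid is at the centre, 0.35 m below the top of the plate, so the highest point sits at h_top = 6.13434 − 0.35 = 5.78434 m below the surface.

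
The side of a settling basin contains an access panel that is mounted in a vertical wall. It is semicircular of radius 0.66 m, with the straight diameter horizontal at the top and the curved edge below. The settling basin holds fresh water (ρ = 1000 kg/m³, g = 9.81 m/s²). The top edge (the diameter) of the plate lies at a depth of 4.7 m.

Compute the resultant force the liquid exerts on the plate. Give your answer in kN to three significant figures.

F ≈ 33.4 kN

γ = ρg = 1000 × 9.81 = 9810 N/m³ = 9.81 kN/m³.
The centroid of a semicircle lies 4r/(3π) = 0.280113 m from the diameter, here below the top edge, so the centroid depth is h_c = 4.7 + 0.280113 = 4.98011 m.
A = πr²/2 = π × 0.66²/2 = 0.684239 m².
Resultant F = γ·h_c·A = 9.81 × 4.98011 × 0.684239 = 33.4284 kN.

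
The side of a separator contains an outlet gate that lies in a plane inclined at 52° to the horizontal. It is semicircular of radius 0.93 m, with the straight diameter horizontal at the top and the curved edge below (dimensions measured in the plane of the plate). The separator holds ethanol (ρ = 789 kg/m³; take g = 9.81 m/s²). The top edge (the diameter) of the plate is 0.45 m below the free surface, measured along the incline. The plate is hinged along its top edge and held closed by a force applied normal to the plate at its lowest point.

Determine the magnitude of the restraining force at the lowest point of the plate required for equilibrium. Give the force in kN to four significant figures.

γ = ρg = 789 × 9.81 / 1000 = 7.74009 kN/m³.
Let θ = 52° be the plate's angle to the horizontal; measure y along the incline from where the plane meets the free surface. Vertical depth h = y·sinθ with sinθ = 0.788011.
The centroid of a semicircle lies 4r/(3π) = 0.394704 m from the diameter, here below the top edge, so y_c = 0.45 + 0.394704 = 0.844704 m and h_c = 0.844704 × 0.788011 = 0.665636 m.
A = πr²/2 = π × 0.93²/2 = 1.35858 m².
Resultant F = γ·h_c·A = 7.74009 × 0.665636 × 1.35858 = 6.99952 kN.
I_c = (π/8 − 8/(9π))·r⁴ = 0.109757 × 0.93⁴ = 0.0821039 m⁴.
Centre of pressure: y_p = y_c + I_c/(y_c·A) = 0.844704 + 0.0821039/(0.844704 × 1.35858) = 0.844704 + 0.0715441 = 0.916248 m along the plane.
The resultant acts 0.394704 + 0.0715441 = 0.466248 m (along the plate) below the hinge at the top edge, so the moment about the hinge is M = F × 0.466248 = 6.99952 × 0.466248 = 3.26351 kN·m.
A normal force at the bottom, 0.93 m from the hinge, must supply this moment: P = 3.26351/0.93 = 3.50915 kN.

P ≈ 3.509 kN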